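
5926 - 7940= - 2014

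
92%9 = 2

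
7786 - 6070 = 1716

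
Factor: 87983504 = 2^4*7^1*43^1*18269^1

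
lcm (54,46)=1242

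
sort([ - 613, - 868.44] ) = [-868.44, - 613]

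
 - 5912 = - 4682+-1230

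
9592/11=872 = 872.00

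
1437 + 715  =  2152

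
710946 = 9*78994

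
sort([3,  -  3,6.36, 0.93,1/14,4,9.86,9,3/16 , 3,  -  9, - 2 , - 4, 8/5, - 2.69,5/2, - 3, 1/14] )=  [ - 9, - 4 , - 3, - 3, - 2.69,- 2,1/14,1/14,3/16,0.93,8/5, 5/2 , 3 , 3,4,6.36,9, 9.86]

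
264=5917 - 5653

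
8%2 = 0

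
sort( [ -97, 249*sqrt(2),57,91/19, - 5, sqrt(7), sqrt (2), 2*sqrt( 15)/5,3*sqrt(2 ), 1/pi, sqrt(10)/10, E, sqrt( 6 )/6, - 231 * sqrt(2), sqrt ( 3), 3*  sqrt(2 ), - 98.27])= [-231*sqrt(2), - 98.27, -97, - 5,sqrt( 10 ) /10, 1/pi, sqrt( 6) /6, sqrt(2), 2*sqrt( 15) /5 , sqrt(3), sqrt( 7 ),E,  3* sqrt(2),3*sqrt( 2),  91/19, 57, 249 * sqrt(2)]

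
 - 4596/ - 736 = 6 + 45/184 = 6.24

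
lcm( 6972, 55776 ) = 55776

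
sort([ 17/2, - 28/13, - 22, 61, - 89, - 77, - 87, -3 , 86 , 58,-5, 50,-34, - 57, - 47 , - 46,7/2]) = [ - 89 ,-87, - 77,-57, - 47, - 46, - 34, - 22, - 5,-3, - 28/13,  7/2,17/2,  50,  58, 61, 86 ] 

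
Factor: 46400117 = 5849^1*7933^1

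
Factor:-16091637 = -3^1*1129^1*4751^1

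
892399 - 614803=277596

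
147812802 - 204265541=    - 56452739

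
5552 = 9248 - 3696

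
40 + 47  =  87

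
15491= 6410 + 9081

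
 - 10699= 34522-45221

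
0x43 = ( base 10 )67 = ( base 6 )151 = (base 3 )2111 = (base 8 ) 103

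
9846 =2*4923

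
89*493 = 43877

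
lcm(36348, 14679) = 763308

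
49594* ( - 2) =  -99188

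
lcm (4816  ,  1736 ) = 149296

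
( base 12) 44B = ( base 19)1e8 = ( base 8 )1173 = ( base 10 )635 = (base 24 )12b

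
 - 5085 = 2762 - 7847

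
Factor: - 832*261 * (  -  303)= 65797056=2^6*3^3*13^1 * 29^1  *101^1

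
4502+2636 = 7138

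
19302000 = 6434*3000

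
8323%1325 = 373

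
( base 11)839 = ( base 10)1010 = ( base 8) 1762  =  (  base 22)21k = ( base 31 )11I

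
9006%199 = 51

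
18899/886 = 18899/886 = 21.33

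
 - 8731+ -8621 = -17352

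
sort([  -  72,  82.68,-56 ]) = [ - 72,-56, 82.68 ] 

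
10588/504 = 21 +1/126 = 21.01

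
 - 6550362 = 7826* ( - 837)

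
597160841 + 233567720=830728561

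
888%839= 49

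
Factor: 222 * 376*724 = 60433728=2^6*3^1*37^1*47^1 *181^1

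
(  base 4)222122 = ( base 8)5232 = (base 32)2KQ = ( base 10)2714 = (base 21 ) 635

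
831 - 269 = 562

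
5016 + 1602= 6618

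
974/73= 974/73 = 13.34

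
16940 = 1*16940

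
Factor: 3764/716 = 941/179 = 179^( - 1)* 941^1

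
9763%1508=715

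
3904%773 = 39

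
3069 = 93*33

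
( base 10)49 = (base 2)110001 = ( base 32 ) 1h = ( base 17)2F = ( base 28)1L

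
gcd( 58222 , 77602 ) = 2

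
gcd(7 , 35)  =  7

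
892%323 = 246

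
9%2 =1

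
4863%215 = 133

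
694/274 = 2  +  73/137  =  2.53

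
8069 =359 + 7710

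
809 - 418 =391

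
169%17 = 16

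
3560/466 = 7 + 149/233 =7.64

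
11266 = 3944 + 7322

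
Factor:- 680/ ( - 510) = 2^2*3^( -1) = 4/3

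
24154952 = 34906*692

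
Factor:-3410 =- 2^1*5^1*11^1*31^1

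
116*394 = 45704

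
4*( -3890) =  - 15560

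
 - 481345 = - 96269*5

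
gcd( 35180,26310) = 10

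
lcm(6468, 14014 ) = 84084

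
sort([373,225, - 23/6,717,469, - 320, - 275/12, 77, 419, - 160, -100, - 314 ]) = [ - 320, - 314, - 160, - 100 , - 275/12, - 23/6,77, 225 , 373,419,469,717]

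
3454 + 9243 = 12697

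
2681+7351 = 10032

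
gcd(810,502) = 2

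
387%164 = 59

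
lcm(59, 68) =4012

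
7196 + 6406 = 13602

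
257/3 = 85+2/3=85.67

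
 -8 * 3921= -31368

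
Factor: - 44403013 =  - 44403013^1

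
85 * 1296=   110160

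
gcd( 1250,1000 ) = 250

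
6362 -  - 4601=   10963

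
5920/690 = 592/69 = 8.58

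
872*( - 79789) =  - 69576008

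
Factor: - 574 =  - 2^1*7^1*41^1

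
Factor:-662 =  - 2^1*331^1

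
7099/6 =1183 + 1/6 = 1183.17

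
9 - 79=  - 70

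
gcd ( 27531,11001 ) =57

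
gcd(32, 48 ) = 16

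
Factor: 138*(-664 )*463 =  - 2^4*3^1*23^1*83^1*463^1 = -42425616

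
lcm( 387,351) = 15093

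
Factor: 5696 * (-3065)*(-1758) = 30691585920 = 2^7 * 3^1*5^1*89^1*293^1 * 613^1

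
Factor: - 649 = -11^1*59^1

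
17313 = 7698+9615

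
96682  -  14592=82090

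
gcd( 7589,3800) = 1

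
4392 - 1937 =2455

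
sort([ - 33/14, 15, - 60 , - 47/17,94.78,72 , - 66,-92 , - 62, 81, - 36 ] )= [ - 92, - 66 , - 62, - 60, - 36, - 47/17, - 33/14,15,72, 81, 94.78 ] 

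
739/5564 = 739/5564 = 0.13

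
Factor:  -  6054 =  - 2^1 * 3^1 * 1009^1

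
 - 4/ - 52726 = 2/26363 = 0.00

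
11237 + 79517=90754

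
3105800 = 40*77645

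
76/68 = 19/17 = 1.12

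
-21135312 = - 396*53372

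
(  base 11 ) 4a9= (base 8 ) 1133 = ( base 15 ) 2a3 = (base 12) 423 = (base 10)603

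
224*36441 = 8162784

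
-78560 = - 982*80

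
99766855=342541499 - 242774644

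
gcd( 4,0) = 4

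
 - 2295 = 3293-5588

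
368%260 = 108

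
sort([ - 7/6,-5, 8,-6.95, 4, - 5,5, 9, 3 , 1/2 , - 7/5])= [ - 6.95,  -  5,  -  5, - 7/5,-7/6, 1/2,3, 4 , 5 , 8, 9]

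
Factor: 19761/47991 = 7/17  =  7^1 * 17^(-1 ) 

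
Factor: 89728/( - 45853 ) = -2^7*701^1 * 45853^( - 1)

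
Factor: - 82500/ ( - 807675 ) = 2^2*5^2 * 11^ ( - 1) * 89^(  -  1) = 100/979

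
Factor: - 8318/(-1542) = 3^(-1 ) * 257^( - 1) * 4159^1 = 4159/771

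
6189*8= 49512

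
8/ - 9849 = -8/9849 = - 0.00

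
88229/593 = 148 +465/593 = 148.78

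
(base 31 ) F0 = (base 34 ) DN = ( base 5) 3330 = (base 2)111010001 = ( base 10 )465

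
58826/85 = 692 +6/85 = 692.07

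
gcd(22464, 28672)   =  64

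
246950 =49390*5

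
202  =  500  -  298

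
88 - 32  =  56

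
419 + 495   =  914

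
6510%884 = 322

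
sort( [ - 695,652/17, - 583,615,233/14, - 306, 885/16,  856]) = [ - 695, - 583, - 306 , 233/14, 652/17, 885/16, 615,856 ]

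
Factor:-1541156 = -2^2 * 385289^1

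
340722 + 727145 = 1067867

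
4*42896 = 171584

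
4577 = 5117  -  540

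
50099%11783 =2967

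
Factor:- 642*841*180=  - 2^3*3^3*5^1*29^2*107^1 = -97185960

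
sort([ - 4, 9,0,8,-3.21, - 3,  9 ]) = [ - 4, - 3.21,  -  3, 0,8,9, 9]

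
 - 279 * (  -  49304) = 13755816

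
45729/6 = 7621+1/2 = 7621.50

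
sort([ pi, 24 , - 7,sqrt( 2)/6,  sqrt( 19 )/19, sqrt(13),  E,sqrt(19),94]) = [ - 7, sqrt( 19)/19,sqrt(2)/6, E, pi,sqrt( 13) , sqrt (19), 24,94] 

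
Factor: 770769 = 3^3*28547^1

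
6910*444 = 3068040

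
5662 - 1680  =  3982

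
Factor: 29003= 13^1*23^1*97^1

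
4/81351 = 4/81351 = 0.00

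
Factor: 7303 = 67^1 * 109^1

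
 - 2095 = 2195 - 4290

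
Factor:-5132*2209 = -11336588 = - 2^2*47^2 * 1283^1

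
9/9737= 9/9737=0.00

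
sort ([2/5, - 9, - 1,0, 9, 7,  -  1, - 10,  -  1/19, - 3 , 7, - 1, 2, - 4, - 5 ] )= [ - 10, - 9, - 5, - 4, - 3, - 1  ,-1,- 1 , - 1/19 , 0, 2/5,2,7, 7, 9] 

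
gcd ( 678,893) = 1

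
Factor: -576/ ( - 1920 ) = 2^(-1 )*3^1*5^(-1 ) = 3/10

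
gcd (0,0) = 0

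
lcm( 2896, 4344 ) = 8688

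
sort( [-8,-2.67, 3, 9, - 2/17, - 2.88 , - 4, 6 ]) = [-8, - 4,-2.88, -2.67,-2/17, 3,  6,9]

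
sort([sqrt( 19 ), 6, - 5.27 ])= [ - 5.27,sqrt( 19), 6]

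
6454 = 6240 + 214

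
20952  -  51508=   -  30556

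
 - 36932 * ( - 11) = 406252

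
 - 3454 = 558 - 4012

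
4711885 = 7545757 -2833872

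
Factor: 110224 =2^4*83^2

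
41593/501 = 83 + 10/501 = 83.02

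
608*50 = 30400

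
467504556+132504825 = 600009381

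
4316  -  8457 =-4141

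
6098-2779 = 3319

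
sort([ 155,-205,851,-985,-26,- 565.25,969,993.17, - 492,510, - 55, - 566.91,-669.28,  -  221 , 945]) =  [ - 985, -669.28,-566.91,-565.25, - 492, - 221,-205,-55, - 26, 155,510,851,945,969,993.17]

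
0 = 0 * 6113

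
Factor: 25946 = 2^1*12973^1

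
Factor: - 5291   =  -11^1*13^1*37^1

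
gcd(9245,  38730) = 5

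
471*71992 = 33908232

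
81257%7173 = 2354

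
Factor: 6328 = 2^3*7^1*113^1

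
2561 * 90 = 230490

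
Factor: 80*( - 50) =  - 2^5*5^3 = -  4000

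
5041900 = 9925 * 508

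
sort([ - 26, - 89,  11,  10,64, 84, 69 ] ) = [ - 89,-26, 10, 11,64, 69,84 ] 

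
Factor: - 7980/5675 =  -1596/1135 = - 2^2*3^1*5^(-1 )*7^1*  19^1*227^( - 1 ) 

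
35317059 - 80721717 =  - 45404658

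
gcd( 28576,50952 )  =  8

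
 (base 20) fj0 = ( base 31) 6JP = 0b1100011101100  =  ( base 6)45312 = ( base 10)6380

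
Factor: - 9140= - 2^2*5^1 * 457^1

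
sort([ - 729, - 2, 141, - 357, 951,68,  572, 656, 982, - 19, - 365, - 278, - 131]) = [ - 729, - 365, - 357,-278 , - 131, -19, - 2,68, 141,572,656 , 951, 982 ]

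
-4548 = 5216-9764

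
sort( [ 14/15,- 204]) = [-204, 14/15]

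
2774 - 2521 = 253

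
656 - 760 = - 104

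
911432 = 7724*118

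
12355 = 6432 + 5923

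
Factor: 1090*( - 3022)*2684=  - 8841042320 = - 2^4*5^1*11^1*61^1*109^1*1511^1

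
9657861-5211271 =4446590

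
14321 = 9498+4823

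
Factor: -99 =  - 3^2 * 11^1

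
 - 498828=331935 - 830763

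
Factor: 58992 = 2^4*3^1*1229^1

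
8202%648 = 426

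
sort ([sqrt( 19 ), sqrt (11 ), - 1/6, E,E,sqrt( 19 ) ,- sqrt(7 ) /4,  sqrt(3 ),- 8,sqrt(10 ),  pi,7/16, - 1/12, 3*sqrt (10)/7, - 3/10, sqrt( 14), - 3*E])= [ - 3*E, - 8, - sqrt (7 ) /4, - 3/10, - 1/6,-1/12,7/16,3 * sqrt(10 ) /7,sqrt( 3),E , E,pi,sqrt(10 ), sqrt(11 ), sqrt(14),sqrt(19 ) , sqrt( 19)]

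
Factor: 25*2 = 50 = 2^1*5^2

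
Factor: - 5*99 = -495 = - 3^2*5^1*11^1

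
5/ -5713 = -1 + 5708/5713 = - 0.00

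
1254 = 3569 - 2315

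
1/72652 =1/72652  =  0.00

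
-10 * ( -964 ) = 9640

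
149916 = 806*186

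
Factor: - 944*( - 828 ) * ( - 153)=-119589696 = - 2^6 * 3^4 * 17^1*23^1*59^1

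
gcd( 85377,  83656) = 1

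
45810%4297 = 2840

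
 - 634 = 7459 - 8093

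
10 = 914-904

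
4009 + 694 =4703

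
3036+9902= 12938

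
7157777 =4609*1553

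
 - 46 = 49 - 95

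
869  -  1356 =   -  487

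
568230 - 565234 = 2996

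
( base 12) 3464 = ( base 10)5836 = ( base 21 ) D4J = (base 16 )16cc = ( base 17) 1335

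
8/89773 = 8/89773 = 0.00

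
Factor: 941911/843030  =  2^ ( - 1)*3^( - 2 ) * 5^ (-1 )*17^(  -  1)*19^(  -  1)*29^( - 1)*941911^1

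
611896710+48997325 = 660894035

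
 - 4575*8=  - 36600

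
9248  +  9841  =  19089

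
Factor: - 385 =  - 5^1* 7^1*11^1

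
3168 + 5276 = 8444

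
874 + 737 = 1611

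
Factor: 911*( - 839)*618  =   - 2^1*3^1*103^1*839^1*911^1 = - 472355322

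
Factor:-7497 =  - 3^2*7^2 * 17^1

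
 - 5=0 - 5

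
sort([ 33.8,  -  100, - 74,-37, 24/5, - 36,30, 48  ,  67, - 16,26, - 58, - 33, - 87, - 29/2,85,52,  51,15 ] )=[-100, - 87, - 74, - 58,  -  37, - 36, -33, - 16, - 29/2,  24/5,15, 26,30,33.8,48,51, 52, 67,85 ] 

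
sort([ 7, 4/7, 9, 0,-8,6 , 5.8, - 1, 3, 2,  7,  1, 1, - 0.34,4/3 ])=[ - 8, - 1, - 0.34, 0, 4/7, 1,1,4/3,2,3, 5.8, 6, 7,7, 9] 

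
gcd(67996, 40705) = 1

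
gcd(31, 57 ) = 1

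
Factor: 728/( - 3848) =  - 7^1*37^(- 1) = - 7/37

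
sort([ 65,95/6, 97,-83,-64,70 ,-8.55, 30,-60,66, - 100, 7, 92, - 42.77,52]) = [ - 100, - 83,  -  64,  -  60, - 42.77, - 8.55,  7,  95/6, 30, 52,65, 66, 70, 92 , 97]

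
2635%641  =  71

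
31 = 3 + 28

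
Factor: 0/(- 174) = 0 = 0^1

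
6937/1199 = 6937/1199 = 5.79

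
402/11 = 402/11 = 36.55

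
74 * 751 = 55574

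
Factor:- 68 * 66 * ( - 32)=2^8 * 3^1*11^1  *  17^1 = 143616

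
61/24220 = 61/24220 = 0.00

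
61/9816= 61/9816 = 0.01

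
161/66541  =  161/66541 = 0.00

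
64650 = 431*150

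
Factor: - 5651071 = -41^1*137831^1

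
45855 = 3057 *15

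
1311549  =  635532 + 676017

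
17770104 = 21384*831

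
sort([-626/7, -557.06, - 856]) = [ - 856 ,  -  557.06, - 626/7]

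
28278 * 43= 1215954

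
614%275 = 64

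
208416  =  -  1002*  ( - 208)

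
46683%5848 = 5747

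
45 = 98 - 53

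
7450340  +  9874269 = 17324609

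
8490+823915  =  832405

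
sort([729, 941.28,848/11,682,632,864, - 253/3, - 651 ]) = [ - 651, - 253/3, 848/11, 632, 682,729,864,941.28 ]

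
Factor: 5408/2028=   2^3*3^( -1) = 8/3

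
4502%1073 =210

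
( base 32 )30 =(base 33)2U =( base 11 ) 88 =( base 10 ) 96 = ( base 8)140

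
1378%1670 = 1378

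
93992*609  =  57241128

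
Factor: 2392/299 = 8 =2^3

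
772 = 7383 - 6611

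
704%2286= 704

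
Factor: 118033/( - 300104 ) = -2^( - 3 )*7^(-1 )* 23^ (-1)*233^(-1)*118033^1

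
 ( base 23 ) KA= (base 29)G6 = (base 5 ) 3340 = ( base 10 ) 470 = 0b111010110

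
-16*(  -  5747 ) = 91952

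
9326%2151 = 722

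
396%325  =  71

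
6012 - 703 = 5309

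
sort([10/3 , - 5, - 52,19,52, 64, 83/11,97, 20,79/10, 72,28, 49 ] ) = [ -52, - 5,10/3, 83/11,79/10,  19,20, 28,49, 52, 64,72,97]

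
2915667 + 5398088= 8313755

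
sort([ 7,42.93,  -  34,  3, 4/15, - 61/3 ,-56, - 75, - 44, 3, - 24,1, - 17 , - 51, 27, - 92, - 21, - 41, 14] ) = [ - 92 , - 75, - 56, - 51,-44, - 41, - 34, -24, - 21, - 61/3, - 17 , 4/15, 1 , 3, 3, 7, 14, 27, 42.93 ] 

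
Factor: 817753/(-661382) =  - 2^(-1 ) * 47^1*127^1*137^1  *  347^(-1)*953^ ( - 1 ) 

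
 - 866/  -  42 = 433/21 = 20.62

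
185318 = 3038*61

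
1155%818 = 337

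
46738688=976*47888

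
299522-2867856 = -2568334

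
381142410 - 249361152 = 131781258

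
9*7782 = 70038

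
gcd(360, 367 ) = 1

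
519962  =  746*697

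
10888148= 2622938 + 8265210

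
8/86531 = 8/86531 = 0.00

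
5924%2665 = 594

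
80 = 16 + 64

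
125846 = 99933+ 25913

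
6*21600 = 129600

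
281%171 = 110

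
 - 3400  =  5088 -8488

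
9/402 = 3/134 = 0.02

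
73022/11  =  6638+4/11 = 6638.36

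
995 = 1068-73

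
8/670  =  4/335 = 0.01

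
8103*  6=48618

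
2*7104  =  14208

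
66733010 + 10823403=77556413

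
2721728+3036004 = 5757732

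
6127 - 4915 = 1212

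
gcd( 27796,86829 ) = 1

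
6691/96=69 + 67/96 =69.70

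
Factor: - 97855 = - 5^1*19571^1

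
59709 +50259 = 109968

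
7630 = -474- - 8104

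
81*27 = 2187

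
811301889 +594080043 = 1405381932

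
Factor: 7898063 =29^1 * 272347^1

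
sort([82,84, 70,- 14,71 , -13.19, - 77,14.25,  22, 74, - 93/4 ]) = [  -  77 , - 93/4,- 14, - 13.19,14.25,22,70, 71,74,82, 84]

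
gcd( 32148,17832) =12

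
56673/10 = 5667 + 3/10 = 5667.30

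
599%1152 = 599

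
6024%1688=960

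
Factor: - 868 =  - 2^2*7^1*31^1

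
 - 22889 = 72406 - 95295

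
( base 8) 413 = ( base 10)267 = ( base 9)326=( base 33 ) 83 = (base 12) 1a3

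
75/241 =75/241=0.31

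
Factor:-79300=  - 2^2*5^2*13^1 * 61^1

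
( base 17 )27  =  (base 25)1g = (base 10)41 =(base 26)1F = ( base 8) 51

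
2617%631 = 93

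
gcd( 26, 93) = 1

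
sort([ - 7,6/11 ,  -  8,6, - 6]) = [-8, - 7, - 6, 6/11, 6]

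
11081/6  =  11081/6 = 1846.83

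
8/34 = 4/17=0.24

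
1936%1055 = 881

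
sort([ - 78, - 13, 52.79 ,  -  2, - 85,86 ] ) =[ - 85, - 78, - 13, - 2, 52.79, 86 ]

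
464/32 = 29/2 = 14.50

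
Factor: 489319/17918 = 2^( - 1 ) * 17^(  -  2)*31^( - 1)*73^1*6703^1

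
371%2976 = 371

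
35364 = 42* 842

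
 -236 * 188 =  - 44368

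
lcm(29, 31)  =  899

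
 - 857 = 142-999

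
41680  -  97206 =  - 55526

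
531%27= 18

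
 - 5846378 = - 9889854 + 4043476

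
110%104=6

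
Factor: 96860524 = 2^2*37^1*193^1*3391^1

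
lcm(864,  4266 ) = 68256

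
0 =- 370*0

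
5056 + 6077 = 11133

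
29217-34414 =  -5197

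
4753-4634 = 119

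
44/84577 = 44/84577 =0.00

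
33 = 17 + 16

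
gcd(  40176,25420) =124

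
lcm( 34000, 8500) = 34000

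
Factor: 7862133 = 3^1*191^1*13721^1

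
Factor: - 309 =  - 3^1*103^1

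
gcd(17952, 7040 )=352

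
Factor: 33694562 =2^1*11^1 * 19^1*149^1*541^1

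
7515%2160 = 1035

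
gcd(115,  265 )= 5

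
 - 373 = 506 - 879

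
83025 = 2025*41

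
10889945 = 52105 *209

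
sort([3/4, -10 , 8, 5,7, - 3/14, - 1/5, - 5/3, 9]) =[-10,  -  5/3, - 3/14, - 1/5 , 3/4 , 5,  7,8, 9 ] 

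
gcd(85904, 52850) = 14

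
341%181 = 160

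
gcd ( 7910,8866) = 2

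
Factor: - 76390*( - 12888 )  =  2^4*3^2*5^1*179^1* 7639^1=984514320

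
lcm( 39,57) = 741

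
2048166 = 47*43578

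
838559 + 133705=972264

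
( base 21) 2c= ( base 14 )3C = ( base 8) 66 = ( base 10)54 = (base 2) 110110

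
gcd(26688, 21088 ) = 32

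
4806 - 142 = 4664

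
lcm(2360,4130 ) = 16520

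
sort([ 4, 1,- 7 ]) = [ - 7,1, 4]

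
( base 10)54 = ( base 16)36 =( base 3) 2000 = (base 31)1n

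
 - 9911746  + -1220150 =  - 11131896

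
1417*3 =4251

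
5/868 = 5/868 = 0.01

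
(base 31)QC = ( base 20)20I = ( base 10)818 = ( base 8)1462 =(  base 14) 426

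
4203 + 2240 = 6443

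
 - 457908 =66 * ( - 6938) 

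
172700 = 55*3140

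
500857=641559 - 140702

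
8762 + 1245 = 10007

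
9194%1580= 1294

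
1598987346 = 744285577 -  - 854701769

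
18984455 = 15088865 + 3895590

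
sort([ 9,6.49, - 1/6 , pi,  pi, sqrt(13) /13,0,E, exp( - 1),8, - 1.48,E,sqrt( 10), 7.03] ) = [-1.48, - 1/6, 0,sqrt (13) /13, exp( - 1 ) , E,E, pi, pi,sqrt( 10),6.49, 7.03 , 8,9 ] 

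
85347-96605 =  - 11258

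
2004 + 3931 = 5935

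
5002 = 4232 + 770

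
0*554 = 0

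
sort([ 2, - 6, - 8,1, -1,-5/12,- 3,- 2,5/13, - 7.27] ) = [ - 8,-7.27, - 6, - 3, - 2, - 1, - 5/12,5/13,1, 2 ]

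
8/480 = 1/60=   0.02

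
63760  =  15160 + 48600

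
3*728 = 2184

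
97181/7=13883 = 13883.00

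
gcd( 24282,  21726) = 1278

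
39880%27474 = 12406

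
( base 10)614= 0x266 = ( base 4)21212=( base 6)2502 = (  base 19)1D6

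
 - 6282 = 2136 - 8418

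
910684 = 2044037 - 1133353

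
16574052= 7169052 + 9405000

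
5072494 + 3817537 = 8890031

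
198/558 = 11/31=   0.35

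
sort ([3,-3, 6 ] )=[ - 3,3,  6]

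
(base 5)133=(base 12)37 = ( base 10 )43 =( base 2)101011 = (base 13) 34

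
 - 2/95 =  - 1 + 93/95  =  - 0.02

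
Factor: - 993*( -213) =211509 = 3^2*71^1 * 331^1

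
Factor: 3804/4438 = 6/7 = 2^1 * 3^1 * 7^( - 1 ) 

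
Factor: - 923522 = -2^1*409^1 * 1129^1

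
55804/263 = 212 + 48/263= 212.18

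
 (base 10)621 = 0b1001101101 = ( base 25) ol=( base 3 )212000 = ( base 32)jd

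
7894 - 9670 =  - 1776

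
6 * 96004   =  576024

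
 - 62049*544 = - 33754656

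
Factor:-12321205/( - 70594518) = 2^( - 1)*3^ ( - 1) * 5^1*13^1*131^1*857^( - 1) * 1447^1*13729^( - 1 ) 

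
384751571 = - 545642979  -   - 930394550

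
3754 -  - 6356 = 10110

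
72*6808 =490176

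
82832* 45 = 3727440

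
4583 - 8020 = - 3437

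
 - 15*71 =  - 1065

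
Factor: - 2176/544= - 4 = - 2^2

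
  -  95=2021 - 2116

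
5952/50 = 119 + 1/25 = 119.04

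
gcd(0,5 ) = 5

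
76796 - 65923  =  10873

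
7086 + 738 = 7824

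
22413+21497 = 43910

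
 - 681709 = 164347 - 846056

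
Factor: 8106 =2^1*3^1*7^1*193^1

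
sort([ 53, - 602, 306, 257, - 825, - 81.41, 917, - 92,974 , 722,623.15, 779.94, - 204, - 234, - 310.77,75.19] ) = [ - 825,-602,- 310.77, - 234,  -  204,-92, - 81.41, 53,75.19, 257,306, 623.15,722,  779.94, 917,  974 ]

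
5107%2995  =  2112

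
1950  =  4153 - 2203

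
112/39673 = 112/39673 = 0.00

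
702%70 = 2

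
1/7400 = 1/7400 = 0.00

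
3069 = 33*93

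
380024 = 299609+80415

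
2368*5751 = 13618368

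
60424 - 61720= - 1296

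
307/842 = 307/842 =0.36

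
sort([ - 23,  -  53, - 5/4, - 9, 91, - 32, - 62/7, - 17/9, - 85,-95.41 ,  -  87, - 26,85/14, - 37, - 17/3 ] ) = [ - 95.41, - 87,  -  85, - 53, -37, - 32, - 26, - 23,-9, - 62/7,  -  17/3, - 17/9,- 5/4,85/14,91]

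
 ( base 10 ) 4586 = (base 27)67n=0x11EA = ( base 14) 1958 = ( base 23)8f9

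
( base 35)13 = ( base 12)32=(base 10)38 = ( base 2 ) 100110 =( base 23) 1f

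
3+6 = 9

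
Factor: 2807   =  7^1*401^1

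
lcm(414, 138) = 414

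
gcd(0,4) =4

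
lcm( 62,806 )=806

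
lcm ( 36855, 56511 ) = 847665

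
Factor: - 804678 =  - 2^1*3^1 * 7^3*17^1 * 23^1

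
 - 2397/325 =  - 8 + 203/325 = - 7.38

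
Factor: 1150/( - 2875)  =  -2^1*5^( - 1)= - 2/5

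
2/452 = 1/226 = 0.00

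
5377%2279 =819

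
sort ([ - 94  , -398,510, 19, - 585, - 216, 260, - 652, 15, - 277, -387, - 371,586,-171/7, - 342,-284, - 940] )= [ - 940, - 652,- 585, - 398, - 387,- 371, - 342,  -  284,-277,-216, - 94,-171/7,15,19,260,510,586] 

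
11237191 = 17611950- 6374759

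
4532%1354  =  470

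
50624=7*7232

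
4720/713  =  4720/713 = 6.62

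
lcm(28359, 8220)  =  567180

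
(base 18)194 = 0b111101010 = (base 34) EE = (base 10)490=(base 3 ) 200011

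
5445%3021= 2424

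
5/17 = 5/17 =0.29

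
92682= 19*4878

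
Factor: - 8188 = - 2^2*23^1 * 89^1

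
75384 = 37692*2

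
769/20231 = 769/20231=0.04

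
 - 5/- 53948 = 5/53948 = 0.00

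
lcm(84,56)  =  168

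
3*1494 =4482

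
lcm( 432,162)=1296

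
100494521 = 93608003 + 6886518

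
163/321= 163/321  =  0.51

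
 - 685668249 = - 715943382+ 30275133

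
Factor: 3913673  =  3913673^1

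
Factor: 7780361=1789^1*4349^1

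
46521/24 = 1938 + 3/8 = 1938.38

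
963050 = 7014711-6051661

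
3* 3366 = 10098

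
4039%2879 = 1160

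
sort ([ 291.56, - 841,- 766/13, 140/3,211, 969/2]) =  [ - 841,-766/13, 140/3, 211,291.56,969/2]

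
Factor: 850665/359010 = 56711/23934 = 2^( - 1)*3^ ( - 1)*3989^(-1)*56711^1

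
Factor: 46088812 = 2^2*7^2 * 11^1* 21377^1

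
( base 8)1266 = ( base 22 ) 19C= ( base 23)174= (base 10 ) 694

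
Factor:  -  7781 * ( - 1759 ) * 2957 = 31^1 * 251^1  *  1759^1*2957^1= 40471805503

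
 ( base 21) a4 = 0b11010110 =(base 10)214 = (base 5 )1324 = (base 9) 257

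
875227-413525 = 461702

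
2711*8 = 21688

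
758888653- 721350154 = 37538499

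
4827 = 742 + 4085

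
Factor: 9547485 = 3^1*5^1* 636499^1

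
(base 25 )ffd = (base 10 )9763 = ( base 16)2623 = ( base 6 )113111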